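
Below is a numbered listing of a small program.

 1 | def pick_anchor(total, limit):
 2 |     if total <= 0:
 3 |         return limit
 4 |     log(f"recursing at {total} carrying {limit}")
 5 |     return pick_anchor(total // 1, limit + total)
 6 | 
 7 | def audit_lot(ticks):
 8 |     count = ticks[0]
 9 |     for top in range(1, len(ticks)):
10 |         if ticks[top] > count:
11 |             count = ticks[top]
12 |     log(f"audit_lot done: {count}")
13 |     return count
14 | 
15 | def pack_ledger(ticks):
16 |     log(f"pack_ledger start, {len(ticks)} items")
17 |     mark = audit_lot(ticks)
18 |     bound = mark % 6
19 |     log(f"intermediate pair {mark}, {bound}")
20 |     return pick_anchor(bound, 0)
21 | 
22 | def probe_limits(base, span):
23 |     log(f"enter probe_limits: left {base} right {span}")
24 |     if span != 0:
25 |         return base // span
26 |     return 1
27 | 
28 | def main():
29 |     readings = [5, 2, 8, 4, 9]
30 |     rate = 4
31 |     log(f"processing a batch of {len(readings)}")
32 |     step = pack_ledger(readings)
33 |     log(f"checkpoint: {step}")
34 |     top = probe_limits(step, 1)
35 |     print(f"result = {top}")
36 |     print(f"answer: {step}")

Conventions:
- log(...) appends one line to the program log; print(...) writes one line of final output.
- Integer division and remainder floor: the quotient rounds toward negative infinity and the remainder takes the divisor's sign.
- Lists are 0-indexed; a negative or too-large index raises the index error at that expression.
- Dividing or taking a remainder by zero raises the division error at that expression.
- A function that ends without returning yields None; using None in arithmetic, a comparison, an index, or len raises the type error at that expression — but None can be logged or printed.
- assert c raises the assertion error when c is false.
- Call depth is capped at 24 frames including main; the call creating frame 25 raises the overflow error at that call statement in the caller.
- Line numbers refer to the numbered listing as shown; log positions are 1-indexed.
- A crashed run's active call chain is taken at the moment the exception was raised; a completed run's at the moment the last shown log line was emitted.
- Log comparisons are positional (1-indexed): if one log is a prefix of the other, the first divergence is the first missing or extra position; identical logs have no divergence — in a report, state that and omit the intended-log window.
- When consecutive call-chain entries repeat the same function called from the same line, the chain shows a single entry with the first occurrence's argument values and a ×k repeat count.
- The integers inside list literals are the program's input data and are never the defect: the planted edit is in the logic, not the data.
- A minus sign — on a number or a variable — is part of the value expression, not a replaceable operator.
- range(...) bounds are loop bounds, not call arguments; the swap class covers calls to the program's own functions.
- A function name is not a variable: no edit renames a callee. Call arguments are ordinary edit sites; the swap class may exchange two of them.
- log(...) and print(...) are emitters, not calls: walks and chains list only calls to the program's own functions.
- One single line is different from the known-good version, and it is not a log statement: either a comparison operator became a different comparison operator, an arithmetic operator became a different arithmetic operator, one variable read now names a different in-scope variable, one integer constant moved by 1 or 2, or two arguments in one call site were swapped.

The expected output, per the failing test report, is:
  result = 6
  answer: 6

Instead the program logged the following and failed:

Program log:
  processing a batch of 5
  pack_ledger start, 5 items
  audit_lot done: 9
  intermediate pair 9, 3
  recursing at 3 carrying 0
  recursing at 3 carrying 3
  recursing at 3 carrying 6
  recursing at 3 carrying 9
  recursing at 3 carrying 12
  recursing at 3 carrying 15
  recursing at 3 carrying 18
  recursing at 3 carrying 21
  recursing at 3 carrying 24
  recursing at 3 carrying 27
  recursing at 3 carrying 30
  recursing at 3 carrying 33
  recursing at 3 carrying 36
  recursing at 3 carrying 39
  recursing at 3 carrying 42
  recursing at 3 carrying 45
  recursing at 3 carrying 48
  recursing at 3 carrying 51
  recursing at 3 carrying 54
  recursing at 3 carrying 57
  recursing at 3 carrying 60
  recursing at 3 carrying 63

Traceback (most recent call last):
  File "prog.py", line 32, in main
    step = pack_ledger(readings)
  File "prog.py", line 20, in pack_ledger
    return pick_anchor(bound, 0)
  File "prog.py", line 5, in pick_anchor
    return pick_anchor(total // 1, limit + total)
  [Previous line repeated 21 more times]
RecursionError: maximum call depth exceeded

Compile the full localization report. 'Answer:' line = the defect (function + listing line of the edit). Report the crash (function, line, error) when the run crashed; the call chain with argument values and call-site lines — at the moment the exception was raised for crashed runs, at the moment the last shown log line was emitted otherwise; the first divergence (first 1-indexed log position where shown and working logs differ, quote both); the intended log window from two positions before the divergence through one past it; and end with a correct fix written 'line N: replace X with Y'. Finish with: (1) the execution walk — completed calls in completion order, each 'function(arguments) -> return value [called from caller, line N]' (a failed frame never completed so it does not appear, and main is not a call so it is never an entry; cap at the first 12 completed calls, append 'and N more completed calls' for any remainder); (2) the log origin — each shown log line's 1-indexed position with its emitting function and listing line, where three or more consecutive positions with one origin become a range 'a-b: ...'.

Answer: the defect is in pick_anchor at line 5.
Key observation: The log first diverges at position 6: the faulty run prints 'recursing at 3 carrying 3' where the working version prints 'recursing at 2 carrying 3'.
Crash: pick_anchor, line 5, RecursionError.
Call chain: main -> pack_ledger([5, 2, 8, 4, 9]) (called at line 32) -> pick_anchor(3, 0) (called at line 20) -> pick_anchor(3, 3) (called at line 5) ×21.
First divergence: position 6 — shown 'recursing at 3 carrying 3', intended 'recursing at 2 carrying 3'.
Intended log window:
  4: intermediate pair 9, 3
  5: recursing at 3 carrying 0
  6: recursing at 2 carrying 3
  7: recursing at 1 carrying 5
Execution walk:
  audit_lot([5, 2, 8, 4, 9]) -> 9  [called from pack_ledger, line 17]
Log origin:
  1 — main, line 31
  2 — pack_ledger, line 16
  3 — audit_lot, line 12
  4 — pack_ledger, line 19
  5-26 — pick_anchor, line 4
A correct fix: line 5: replace `//` with `-`.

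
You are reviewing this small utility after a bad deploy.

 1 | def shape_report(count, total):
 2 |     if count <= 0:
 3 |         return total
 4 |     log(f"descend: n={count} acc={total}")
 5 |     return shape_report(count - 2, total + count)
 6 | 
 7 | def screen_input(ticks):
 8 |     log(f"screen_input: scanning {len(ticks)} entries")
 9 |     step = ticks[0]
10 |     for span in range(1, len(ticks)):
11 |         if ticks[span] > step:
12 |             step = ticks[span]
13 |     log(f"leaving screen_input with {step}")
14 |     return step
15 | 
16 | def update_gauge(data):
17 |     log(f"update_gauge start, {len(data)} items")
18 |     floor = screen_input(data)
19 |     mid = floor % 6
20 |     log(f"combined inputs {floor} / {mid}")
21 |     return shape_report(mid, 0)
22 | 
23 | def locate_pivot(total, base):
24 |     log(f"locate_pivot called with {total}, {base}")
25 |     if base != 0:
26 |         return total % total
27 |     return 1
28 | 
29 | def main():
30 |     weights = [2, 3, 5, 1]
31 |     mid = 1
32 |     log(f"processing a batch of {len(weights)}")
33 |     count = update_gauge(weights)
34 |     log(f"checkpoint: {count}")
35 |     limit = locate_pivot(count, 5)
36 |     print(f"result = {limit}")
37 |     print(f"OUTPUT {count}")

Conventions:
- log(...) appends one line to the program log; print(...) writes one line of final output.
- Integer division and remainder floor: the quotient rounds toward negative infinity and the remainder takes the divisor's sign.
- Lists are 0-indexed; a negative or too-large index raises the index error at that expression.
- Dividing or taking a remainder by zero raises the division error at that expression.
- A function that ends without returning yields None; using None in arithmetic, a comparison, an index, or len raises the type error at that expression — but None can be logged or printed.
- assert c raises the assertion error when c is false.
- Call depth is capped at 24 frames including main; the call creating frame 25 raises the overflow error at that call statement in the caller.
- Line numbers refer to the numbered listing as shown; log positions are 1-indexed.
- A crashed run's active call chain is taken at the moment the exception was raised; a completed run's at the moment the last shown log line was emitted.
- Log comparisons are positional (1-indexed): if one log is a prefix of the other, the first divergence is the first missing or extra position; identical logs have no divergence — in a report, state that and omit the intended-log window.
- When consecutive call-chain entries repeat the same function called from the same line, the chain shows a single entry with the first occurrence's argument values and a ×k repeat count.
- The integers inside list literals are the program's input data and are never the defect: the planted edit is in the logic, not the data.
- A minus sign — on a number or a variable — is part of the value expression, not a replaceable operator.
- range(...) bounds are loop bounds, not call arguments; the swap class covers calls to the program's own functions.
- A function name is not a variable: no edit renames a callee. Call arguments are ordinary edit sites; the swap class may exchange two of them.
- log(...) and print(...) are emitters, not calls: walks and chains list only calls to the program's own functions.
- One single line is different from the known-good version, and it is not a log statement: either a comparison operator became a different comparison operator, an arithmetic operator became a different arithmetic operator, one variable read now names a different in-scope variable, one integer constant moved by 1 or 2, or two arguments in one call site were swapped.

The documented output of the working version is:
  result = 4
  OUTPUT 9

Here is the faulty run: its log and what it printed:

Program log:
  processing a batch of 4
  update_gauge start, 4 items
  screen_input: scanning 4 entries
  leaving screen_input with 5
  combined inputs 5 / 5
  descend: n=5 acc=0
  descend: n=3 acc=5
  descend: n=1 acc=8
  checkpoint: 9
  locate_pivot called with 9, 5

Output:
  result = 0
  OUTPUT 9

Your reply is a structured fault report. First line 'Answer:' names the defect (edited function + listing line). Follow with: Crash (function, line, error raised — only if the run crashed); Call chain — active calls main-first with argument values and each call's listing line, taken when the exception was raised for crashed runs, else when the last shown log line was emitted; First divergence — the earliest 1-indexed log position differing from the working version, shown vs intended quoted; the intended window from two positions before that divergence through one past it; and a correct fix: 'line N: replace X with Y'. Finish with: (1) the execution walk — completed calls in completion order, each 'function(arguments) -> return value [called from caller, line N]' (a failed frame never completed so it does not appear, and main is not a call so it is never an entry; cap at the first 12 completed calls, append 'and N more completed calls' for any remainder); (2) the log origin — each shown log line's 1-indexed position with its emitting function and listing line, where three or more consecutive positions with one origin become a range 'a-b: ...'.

Answer: the defect is in locate_pivot at line 26.
Key observation: The logs agree in full; only the final output differs.
Call chain: main -> locate_pivot(9, 5) (called at line 35).
First divergence: there is none — every log position agrees.
Execution walk:
  screen_input([2, 3, 5, 1]) -> 5  [called from update_gauge, line 18]
  shape_report(-1, 9) -> 9  [called from shape_report, line 5]
  shape_report(1, 8) -> 9  [called from shape_report, line 5]
  shape_report(3, 5) -> 9  [called from shape_report, line 5]
  shape_report(5, 0) -> 9  [called from update_gauge, line 21]
  update_gauge([2, 3, 5, 1]) -> 9  [called from main, line 33]
  locate_pivot(9, 5) -> 0  [called from main, line 35]
Log origins:
  1 — main, line 32
  2 — update_gauge, line 17
  3 — screen_input, line 8
  4 — screen_input, line 13
  5 — update_gauge, line 20
  6-8 — shape_report, line 4
  9 — main, line 34
  10 — locate_pivot, line 24
A correct fix: line 26: replace `total % total` with `total % base`.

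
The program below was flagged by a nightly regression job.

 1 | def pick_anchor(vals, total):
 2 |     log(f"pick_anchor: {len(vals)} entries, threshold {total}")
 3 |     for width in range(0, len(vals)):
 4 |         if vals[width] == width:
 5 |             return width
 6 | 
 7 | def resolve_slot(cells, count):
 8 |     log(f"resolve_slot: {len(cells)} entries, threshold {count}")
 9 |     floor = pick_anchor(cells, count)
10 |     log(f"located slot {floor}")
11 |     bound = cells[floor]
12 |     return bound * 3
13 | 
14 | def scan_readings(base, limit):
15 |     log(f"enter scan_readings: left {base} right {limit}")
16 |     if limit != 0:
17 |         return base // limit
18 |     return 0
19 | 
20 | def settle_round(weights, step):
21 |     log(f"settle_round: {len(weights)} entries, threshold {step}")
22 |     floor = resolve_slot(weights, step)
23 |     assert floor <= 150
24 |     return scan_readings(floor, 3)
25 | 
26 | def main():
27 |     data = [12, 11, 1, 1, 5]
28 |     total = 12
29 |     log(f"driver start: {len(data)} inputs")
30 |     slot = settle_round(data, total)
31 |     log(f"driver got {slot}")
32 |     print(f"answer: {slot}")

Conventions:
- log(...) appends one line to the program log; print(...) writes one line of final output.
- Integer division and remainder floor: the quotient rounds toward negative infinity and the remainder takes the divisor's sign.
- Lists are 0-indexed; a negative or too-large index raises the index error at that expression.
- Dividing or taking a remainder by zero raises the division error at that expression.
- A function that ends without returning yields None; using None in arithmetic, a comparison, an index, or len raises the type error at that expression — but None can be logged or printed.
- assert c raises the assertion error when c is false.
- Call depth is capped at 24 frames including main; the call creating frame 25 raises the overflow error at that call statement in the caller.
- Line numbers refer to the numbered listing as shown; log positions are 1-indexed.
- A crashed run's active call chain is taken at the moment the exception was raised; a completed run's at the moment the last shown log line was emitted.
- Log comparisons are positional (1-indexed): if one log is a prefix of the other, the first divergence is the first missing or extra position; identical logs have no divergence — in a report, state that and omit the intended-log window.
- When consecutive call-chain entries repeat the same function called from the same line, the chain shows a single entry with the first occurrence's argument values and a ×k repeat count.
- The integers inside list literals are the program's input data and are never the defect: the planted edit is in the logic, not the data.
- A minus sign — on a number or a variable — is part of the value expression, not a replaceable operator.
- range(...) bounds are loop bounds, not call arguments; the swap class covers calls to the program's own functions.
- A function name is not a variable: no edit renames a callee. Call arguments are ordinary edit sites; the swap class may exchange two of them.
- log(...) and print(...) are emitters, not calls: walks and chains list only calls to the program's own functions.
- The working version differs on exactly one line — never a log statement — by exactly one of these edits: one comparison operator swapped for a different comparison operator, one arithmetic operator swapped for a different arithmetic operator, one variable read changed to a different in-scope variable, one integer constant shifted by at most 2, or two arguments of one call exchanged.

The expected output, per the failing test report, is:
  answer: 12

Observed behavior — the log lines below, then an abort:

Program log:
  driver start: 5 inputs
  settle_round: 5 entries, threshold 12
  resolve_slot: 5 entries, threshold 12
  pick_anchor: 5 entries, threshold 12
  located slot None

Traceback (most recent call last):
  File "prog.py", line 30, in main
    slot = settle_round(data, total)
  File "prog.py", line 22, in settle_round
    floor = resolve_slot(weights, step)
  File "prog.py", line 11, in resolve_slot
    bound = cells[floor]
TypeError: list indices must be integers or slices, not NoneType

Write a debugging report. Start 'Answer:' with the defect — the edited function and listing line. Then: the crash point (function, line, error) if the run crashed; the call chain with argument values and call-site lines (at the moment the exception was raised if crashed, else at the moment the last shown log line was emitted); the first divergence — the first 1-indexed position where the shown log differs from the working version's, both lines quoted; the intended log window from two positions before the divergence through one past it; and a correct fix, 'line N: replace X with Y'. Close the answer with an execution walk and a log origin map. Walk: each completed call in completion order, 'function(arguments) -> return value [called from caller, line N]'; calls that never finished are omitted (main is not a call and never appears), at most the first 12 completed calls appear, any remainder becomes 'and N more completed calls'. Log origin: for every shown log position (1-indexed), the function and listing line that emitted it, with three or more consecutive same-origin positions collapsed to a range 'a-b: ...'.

Answer: the defect is in pick_anchor at line 4.
Key observation: The earliest visible damage is log position 5 — 'located slot None' rather than the intended 'located slot 0'.
Crash: resolve_slot, line 11, TypeError.
Call chain: main -> settle_round([12, 11, 1, 1, 5], 12) (called at line 30) -> resolve_slot([12, 11, 1, 1, 5], 12) (called at line 22).
First divergence: position 5 — the shown line 'located slot None' should read 'located slot 0'.
Intended log window:
  3: resolve_slot: 5 entries, threshold 12
  4: pick_anchor: 5 entries, threshold 12
  5: located slot 0
  6: enter scan_readings: left 36 right 3
Execution walk:
  pick_anchor([12, 11, 1, 1, 5], 12) -> None  [called from resolve_slot, line 9]
Log line origins:
  1: from main, line 29
  2: from settle_round, line 21
  3: from resolve_slot, line 8
  4: from pick_anchor, line 2
  5: from resolve_slot, line 10
A correct fix: line 4: replace `vals[width] == width` with `vals[width] == total`.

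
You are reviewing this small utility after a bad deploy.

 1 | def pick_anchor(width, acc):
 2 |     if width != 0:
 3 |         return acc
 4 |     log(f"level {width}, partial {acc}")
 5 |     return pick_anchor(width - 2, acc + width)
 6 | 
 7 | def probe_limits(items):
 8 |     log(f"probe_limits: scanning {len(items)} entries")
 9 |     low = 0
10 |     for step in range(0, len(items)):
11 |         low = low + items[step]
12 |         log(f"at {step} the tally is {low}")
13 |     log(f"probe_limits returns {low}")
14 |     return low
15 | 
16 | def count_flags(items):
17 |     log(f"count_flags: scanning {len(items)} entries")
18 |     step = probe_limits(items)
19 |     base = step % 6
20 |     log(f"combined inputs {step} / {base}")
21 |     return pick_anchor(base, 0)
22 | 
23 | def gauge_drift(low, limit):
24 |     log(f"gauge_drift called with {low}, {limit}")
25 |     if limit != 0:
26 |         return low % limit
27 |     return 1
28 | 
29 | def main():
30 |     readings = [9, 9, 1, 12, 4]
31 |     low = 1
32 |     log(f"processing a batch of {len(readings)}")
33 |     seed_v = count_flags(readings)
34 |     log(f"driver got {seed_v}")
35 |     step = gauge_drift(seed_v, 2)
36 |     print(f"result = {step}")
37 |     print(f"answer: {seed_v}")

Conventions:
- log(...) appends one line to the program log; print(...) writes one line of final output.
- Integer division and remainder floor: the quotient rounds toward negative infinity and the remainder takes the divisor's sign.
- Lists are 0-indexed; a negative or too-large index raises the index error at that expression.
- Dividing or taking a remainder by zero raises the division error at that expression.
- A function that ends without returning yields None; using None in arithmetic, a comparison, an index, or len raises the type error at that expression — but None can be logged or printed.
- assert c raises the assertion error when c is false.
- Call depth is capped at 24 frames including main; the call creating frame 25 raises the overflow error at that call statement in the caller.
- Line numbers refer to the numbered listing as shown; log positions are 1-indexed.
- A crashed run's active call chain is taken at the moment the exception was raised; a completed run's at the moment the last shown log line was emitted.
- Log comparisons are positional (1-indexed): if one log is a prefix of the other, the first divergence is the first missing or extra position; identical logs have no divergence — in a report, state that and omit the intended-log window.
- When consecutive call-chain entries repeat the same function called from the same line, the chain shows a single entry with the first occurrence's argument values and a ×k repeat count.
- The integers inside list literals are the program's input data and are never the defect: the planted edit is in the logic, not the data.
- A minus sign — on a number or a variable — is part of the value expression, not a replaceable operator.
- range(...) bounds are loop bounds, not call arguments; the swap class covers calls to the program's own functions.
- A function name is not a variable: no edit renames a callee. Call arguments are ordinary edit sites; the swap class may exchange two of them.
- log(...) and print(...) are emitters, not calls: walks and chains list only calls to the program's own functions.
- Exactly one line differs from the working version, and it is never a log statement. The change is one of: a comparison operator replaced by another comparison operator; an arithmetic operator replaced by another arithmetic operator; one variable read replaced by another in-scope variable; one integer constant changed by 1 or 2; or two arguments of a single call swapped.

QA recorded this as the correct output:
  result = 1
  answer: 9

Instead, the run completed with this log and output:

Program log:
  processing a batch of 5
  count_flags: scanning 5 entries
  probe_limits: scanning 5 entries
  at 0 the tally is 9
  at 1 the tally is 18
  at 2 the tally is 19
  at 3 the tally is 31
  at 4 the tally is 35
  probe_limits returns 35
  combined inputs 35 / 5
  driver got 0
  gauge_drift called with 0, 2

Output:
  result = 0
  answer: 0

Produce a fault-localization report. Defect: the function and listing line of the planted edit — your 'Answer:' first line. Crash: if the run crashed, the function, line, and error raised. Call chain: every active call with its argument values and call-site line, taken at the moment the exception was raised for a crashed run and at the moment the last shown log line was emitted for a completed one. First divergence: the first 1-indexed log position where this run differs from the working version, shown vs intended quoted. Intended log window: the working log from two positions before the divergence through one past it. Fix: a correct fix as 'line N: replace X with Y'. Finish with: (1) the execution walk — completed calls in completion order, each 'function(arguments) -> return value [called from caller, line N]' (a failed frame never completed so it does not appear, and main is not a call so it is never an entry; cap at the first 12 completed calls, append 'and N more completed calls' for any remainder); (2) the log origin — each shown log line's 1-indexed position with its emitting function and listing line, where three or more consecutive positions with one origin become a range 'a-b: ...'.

Answer: the defect is in pick_anchor at line 2.
Core observation: Position 11 is the first bad log line: 'driver got 0' should read 'level 5, partial 0'.
Call chain: main -> gauge_drift(0, 2) (called at line 35).
First divergence: position 11; shown 'driver got 0' vs intended 'level 5, partial 0'.
Intended log window:
  9: probe_limits returns 35
  10: combined inputs 35 / 5
  11: level 5, partial 0
  12: level 3, partial 5
Execution walk:
  probe_limits([9, 9, 1, 12, 4]) -> 35  [called from count_flags, line 18]
  pick_anchor(5, 0) -> 0  [called from count_flags, line 21]
  count_flags([9, 9, 1, 12, 4]) -> 0  [called from main, line 33]
  gauge_drift(0, 2) -> 0  [called from main, line 35]
Log line origins:
  1: emitted by main (line 32)
  2: emitted by count_flags (line 17)
  3: emitted by probe_limits (line 8)
  4-8: emitted by probe_limits (line 12)
  9: emitted by probe_limits (line 13)
  10: emitted by count_flags (line 20)
  11: emitted by main (line 34)
  12: emitted by gauge_drift (line 24)
A correct fix: line 2: replace `!=` with `<=`.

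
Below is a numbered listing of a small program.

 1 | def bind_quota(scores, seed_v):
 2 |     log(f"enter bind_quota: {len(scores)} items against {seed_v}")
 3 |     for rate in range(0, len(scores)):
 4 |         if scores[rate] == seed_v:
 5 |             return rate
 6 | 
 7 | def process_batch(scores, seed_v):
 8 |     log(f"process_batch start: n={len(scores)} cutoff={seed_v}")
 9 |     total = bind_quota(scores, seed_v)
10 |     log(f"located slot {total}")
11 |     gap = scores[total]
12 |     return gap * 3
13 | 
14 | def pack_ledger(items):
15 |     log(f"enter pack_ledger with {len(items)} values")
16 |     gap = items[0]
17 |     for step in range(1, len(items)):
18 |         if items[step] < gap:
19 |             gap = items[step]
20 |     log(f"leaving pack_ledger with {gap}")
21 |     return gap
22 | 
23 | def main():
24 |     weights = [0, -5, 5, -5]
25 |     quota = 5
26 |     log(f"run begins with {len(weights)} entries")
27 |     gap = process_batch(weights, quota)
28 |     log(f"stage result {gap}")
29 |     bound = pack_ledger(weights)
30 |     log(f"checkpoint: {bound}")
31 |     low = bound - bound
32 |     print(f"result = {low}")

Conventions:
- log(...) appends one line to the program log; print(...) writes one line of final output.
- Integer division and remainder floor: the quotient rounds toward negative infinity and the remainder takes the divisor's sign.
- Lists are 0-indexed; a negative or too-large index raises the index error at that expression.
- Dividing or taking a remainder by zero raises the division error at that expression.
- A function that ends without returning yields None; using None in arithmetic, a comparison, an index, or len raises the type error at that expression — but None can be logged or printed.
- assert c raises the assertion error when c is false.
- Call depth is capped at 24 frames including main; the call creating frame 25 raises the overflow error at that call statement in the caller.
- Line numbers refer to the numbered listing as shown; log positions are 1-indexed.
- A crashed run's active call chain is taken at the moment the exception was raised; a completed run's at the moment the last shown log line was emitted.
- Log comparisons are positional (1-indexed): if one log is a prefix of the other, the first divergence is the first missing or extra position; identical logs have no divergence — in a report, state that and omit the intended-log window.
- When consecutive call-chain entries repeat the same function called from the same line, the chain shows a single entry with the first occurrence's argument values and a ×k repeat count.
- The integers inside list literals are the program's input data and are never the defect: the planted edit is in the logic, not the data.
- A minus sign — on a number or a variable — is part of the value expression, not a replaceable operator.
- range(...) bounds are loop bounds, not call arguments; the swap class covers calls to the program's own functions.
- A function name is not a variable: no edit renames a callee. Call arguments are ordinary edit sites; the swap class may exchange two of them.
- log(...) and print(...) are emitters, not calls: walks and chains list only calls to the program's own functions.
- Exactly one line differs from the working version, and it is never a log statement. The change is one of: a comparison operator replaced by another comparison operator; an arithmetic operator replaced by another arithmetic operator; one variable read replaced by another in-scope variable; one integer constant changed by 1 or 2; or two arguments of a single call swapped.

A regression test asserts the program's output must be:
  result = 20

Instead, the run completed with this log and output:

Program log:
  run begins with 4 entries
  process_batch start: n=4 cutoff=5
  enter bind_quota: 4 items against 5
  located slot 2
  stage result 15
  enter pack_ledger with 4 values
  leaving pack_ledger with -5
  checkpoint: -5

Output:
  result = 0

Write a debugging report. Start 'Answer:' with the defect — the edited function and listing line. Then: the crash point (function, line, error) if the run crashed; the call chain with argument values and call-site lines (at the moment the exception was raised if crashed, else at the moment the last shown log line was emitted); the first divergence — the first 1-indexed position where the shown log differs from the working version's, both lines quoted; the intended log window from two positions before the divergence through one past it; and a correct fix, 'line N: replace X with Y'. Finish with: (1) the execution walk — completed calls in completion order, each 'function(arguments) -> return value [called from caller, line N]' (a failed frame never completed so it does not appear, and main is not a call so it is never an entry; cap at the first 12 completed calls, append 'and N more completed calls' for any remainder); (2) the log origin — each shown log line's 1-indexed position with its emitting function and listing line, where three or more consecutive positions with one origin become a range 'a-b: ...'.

Answer: the defect is in main at line 31.
Core observation: Nothing in the log betrays the bug — only the output does.
Call chain: main.
First divergence: none — the logs agree in full.
Execution walk:
  bind_quota([0, -5, 5, -5], 5) -> 2  [called from process_batch, line 9]
  process_batch([0, -5, 5, -5], 5) -> 15  [called from main, line 27]
  pack_ledger([0, -5, 5, -5]) -> -5  [called from main, line 29]
Log origin:
  1: emitted by main (line 26)
  2: emitted by process_batch (line 8)
  3: emitted by bind_quota (line 2)
  4: emitted by process_batch (line 10)
  5: emitted by main (line 28)
  6: emitted by pack_ledger (line 15)
  7: emitted by pack_ledger (line 20)
  8: emitted by main (line 30)
A correct fix: line 31: replace `bound - bound` with `gap - bound`.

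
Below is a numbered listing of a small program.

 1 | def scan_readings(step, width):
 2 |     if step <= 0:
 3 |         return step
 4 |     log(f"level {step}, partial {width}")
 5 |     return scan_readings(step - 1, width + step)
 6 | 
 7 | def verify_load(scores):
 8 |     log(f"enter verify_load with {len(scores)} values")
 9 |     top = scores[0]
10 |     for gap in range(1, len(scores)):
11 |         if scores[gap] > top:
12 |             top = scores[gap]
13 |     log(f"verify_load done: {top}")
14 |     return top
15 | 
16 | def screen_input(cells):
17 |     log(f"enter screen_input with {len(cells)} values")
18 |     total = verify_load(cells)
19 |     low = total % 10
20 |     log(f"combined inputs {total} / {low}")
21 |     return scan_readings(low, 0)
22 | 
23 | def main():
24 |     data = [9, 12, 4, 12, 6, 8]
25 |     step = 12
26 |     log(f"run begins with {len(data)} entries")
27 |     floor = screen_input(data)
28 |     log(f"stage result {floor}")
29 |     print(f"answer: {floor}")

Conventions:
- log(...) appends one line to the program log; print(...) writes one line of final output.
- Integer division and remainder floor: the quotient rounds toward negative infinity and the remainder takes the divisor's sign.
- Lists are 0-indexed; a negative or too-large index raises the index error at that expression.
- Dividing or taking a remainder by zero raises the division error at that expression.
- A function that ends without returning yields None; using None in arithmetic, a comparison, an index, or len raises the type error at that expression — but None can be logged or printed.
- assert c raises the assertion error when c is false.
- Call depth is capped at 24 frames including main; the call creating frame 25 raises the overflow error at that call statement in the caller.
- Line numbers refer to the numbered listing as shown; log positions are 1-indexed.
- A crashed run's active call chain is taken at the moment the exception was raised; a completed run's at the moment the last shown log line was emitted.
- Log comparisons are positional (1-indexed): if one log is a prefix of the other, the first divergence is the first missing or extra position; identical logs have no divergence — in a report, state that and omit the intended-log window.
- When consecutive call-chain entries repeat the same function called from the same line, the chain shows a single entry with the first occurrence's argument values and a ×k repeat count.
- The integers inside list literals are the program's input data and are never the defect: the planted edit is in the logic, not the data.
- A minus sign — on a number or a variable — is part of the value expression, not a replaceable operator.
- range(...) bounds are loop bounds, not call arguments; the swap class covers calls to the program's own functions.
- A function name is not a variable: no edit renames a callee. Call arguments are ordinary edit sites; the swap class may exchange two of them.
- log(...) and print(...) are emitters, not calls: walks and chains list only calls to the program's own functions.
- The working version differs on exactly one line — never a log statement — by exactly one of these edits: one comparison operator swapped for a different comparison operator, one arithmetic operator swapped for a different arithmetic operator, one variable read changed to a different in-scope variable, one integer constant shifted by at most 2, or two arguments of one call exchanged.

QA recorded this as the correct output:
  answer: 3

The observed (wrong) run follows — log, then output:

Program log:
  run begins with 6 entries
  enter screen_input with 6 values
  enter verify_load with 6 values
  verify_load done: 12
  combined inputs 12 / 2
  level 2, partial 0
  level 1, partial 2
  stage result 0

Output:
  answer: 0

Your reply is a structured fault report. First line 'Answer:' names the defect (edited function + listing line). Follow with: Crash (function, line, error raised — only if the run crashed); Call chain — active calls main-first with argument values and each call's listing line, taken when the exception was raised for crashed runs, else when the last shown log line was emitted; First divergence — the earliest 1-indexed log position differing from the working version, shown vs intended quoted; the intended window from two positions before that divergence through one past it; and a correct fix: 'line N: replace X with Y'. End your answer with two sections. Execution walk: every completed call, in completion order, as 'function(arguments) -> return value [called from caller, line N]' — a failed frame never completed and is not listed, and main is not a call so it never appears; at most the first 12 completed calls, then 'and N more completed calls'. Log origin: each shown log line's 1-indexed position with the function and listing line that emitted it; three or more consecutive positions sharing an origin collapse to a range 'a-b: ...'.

Answer: the defect is in scan_readings at line 3.
Key fact: The log first diverges at position 8: the faulty run prints 'stage result 0' where the working version prints 'stage result 3'.
Call chain: main.
First divergence: position 8 — shown 'stage result 0', intended 'stage result 3'.
Intended log window:
  6: level 2, partial 0
  7: level 1, partial 2
  8: stage result 3
Execution walk:
  verify_load([9, 12, 4, 12, 6, 8]) -> 12  [called from screen_input, line 18]
  scan_readings(0, 3) -> 0  [called from scan_readings, line 5]
  scan_readings(1, 2) -> 0  [called from scan_readings, line 5]
  scan_readings(2, 0) -> 0  [called from screen_input, line 21]
  screen_input([9, 12, 4, 12, 6, 8]) -> 0  [called from main, line 27]
Log line origins:
  1: from main, line 26
  2: from screen_input, line 17
  3: from verify_load, line 8
  4: from verify_load, line 13
  5: from screen_input, line 20
  6: from scan_readings, line 4
  7: from scan_readings, line 4
  8: from main, line 28
A correct fix: line 3: replace `step` with `width`.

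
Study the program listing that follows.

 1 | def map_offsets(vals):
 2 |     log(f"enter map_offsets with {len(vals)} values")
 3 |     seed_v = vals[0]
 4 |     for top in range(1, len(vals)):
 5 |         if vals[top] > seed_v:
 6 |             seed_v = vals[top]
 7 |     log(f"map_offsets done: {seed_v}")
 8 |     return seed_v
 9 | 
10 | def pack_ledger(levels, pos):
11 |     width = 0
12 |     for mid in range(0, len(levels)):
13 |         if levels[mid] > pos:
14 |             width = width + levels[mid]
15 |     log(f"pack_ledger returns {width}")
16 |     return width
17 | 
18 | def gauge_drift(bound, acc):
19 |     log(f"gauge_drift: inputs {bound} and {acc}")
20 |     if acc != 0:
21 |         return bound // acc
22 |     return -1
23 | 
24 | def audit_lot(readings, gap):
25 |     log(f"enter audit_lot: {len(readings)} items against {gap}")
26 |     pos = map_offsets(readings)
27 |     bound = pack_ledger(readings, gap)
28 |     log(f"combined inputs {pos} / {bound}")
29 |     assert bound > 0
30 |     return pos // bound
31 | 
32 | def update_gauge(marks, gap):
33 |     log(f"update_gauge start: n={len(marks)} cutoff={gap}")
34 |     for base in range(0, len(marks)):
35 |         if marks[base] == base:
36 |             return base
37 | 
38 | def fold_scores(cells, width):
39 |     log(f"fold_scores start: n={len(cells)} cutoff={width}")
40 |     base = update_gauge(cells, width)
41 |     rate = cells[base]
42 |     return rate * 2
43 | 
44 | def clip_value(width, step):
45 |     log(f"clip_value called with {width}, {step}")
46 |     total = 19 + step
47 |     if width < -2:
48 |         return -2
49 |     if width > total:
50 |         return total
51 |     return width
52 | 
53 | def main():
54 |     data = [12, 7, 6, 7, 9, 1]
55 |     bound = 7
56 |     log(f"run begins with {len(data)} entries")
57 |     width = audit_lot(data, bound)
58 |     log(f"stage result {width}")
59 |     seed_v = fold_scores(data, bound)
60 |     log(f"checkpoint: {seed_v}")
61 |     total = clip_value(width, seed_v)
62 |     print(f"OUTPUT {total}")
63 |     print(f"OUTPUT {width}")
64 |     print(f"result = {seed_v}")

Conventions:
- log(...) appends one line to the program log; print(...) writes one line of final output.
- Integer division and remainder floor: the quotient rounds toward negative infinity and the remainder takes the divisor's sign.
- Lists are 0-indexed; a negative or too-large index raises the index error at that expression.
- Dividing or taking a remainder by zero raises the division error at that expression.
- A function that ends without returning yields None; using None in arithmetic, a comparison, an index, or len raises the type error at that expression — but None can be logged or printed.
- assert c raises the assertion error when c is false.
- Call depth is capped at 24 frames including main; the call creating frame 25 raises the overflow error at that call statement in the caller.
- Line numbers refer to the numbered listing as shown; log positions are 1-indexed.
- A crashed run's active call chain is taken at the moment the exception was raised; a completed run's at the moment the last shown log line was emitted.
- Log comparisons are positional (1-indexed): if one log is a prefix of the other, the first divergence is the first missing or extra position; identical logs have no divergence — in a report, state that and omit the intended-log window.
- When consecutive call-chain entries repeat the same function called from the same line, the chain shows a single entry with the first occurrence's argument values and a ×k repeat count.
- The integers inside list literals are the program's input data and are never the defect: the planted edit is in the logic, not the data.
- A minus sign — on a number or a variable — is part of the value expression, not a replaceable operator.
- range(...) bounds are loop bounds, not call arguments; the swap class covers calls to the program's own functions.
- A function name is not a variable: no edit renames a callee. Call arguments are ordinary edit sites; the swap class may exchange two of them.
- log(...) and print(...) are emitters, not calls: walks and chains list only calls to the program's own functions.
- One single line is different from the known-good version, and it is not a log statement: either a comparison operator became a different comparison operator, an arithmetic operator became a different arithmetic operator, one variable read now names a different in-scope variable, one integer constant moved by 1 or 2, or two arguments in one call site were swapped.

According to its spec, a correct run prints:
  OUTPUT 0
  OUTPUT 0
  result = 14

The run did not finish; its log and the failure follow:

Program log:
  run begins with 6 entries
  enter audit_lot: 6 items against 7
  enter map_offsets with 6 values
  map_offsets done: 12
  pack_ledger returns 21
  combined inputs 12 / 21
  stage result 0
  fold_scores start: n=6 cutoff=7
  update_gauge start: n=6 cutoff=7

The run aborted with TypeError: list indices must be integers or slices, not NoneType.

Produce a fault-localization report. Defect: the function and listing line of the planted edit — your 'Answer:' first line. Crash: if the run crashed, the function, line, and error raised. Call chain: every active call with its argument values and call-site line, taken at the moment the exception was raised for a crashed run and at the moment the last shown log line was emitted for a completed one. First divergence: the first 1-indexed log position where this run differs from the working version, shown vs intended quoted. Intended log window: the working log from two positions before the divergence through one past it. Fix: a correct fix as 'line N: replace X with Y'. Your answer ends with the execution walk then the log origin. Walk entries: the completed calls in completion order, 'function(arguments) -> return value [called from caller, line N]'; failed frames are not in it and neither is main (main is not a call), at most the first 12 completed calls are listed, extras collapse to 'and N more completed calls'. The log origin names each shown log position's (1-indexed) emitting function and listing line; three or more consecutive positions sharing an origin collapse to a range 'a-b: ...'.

Answer: the defect is in update_gauge at line 35.
Key observation: The shown log is a 9-line prefix of the intended one, whose next entry is 'checkpoint: 14'.
Crash: fold_scores, line 41, TypeError.
Call chain: main -> fold_scores([12, 7, 6, 7, 9, 1], 7) (called at line 59).
First divergence: position 10; the shown log stops at 9 lines while the working version next logs 'checkpoint: 14'.
Intended log window:
  8: fold_scores start: n=6 cutoff=7
  9: update_gauge start: n=6 cutoff=7
  10: checkpoint: 14
  11: clip_value called with 0, 14
Execution walk:
  map_offsets([12, 7, 6, 7, 9, 1]) -> 12  [called from audit_lot, line 26]
  pack_ledger([12, 7, 6, 7, 9, 1], 7) -> 21  [called from audit_lot, line 27]
  audit_lot([12, 7, 6, 7, 9, 1], 7) -> 0  [called from main, line 57]
  update_gauge([12, 7, 6, 7, 9, 1], 7) -> None  [called from fold_scores, line 40]
Log line origins:
  1 — main, line 56
  2 — audit_lot, line 25
  3 — map_offsets, line 2
  4 — map_offsets, line 7
  5 — pack_ledger, line 15
  6 — audit_lot, line 28
  7 — main, line 58
  8 — fold_scores, line 39
  9 — update_gauge, line 33
A correct fix: line 35: replace `marks[base] == base` with `marks[base] == gap`.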